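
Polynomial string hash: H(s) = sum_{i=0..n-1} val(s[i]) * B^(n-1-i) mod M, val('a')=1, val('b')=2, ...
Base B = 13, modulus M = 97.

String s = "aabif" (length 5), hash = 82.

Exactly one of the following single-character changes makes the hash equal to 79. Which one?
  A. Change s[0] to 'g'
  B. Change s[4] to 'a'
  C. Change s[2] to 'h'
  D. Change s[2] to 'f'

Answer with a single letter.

Option A: s[0]='a'->'g', delta=(7-1)*13^4 mod 97 = 64, hash=82+64 mod 97 = 49
Option B: s[4]='f'->'a', delta=(1-6)*13^0 mod 97 = 92, hash=82+92 mod 97 = 77
Option C: s[2]='b'->'h', delta=(8-2)*13^2 mod 97 = 44, hash=82+44 mod 97 = 29
Option D: s[2]='b'->'f', delta=(6-2)*13^2 mod 97 = 94, hash=82+94 mod 97 = 79 <-- target

Answer: D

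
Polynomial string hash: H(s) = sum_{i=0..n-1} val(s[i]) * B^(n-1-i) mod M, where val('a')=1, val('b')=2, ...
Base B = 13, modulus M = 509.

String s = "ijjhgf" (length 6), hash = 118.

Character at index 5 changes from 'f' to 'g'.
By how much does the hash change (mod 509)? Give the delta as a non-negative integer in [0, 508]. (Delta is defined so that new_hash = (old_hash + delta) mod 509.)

Answer: 1

Derivation:
Delta formula: (val(new) - val(old)) * B^(n-1-k) mod M
  val('g') - val('f') = 7 - 6 = 1
  B^(n-1-k) = 13^0 mod 509 = 1
  Delta = 1 * 1 mod 509 = 1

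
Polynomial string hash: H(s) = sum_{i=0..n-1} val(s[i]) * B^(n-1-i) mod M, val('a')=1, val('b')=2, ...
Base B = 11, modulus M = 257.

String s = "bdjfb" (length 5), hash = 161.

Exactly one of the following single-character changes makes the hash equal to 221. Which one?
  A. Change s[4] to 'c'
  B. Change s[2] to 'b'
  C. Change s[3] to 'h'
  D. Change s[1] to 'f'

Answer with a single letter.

Answer: B

Derivation:
Option A: s[4]='b'->'c', delta=(3-2)*11^0 mod 257 = 1, hash=161+1 mod 257 = 162
Option B: s[2]='j'->'b', delta=(2-10)*11^2 mod 257 = 60, hash=161+60 mod 257 = 221 <-- target
Option C: s[3]='f'->'h', delta=(8-6)*11^1 mod 257 = 22, hash=161+22 mod 257 = 183
Option D: s[1]='d'->'f', delta=(6-4)*11^3 mod 257 = 92, hash=161+92 mod 257 = 253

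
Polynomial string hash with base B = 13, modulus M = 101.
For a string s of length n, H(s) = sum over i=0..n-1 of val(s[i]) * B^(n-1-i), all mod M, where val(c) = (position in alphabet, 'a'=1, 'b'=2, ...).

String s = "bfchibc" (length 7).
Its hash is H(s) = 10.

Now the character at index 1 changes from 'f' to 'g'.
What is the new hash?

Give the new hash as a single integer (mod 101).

val('f') = 6, val('g') = 7
Position k = 1, exponent = n-1-k = 5
B^5 mod M = 13^5 mod 101 = 17
Delta = (7 - 6) * 17 mod 101 = 17
New hash = (10 + 17) mod 101 = 27

Answer: 27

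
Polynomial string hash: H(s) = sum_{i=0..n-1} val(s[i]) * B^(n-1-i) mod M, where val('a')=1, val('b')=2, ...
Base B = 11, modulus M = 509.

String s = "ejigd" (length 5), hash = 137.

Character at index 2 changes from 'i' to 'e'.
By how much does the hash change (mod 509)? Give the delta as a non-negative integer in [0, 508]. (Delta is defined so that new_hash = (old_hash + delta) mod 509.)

Delta formula: (val(new) - val(old)) * B^(n-1-k) mod M
  val('e') - val('i') = 5 - 9 = -4
  B^(n-1-k) = 11^2 mod 509 = 121
  Delta = -4 * 121 mod 509 = 25

Answer: 25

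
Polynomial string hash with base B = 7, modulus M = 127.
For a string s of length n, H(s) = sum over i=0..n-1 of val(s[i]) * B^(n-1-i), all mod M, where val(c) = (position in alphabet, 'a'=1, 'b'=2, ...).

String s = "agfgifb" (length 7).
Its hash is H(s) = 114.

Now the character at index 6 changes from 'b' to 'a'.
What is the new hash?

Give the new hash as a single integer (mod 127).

val('b') = 2, val('a') = 1
Position k = 6, exponent = n-1-k = 0
B^0 mod M = 7^0 mod 127 = 1
Delta = (1 - 2) * 1 mod 127 = 126
New hash = (114 + 126) mod 127 = 113

Answer: 113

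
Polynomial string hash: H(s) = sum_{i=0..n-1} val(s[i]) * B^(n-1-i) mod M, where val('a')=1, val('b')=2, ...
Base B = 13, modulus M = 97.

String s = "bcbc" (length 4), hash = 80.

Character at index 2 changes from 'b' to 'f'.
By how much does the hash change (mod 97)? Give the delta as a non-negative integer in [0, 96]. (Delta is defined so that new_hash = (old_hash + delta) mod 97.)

Answer: 52

Derivation:
Delta formula: (val(new) - val(old)) * B^(n-1-k) mod M
  val('f') - val('b') = 6 - 2 = 4
  B^(n-1-k) = 13^1 mod 97 = 13
  Delta = 4 * 13 mod 97 = 52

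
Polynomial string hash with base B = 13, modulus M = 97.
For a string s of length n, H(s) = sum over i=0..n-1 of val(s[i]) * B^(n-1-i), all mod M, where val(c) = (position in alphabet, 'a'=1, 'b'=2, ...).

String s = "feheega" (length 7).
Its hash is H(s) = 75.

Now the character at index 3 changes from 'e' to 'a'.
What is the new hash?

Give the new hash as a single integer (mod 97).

Answer: 17

Derivation:
val('e') = 5, val('a') = 1
Position k = 3, exponent = n-1-k = 3
B^3 mod M = 13^3 mod 97 = 63
Delta = (1 - 5) * 63 mod 97 = 39
New hash = (75 + 39) mod 97 = 17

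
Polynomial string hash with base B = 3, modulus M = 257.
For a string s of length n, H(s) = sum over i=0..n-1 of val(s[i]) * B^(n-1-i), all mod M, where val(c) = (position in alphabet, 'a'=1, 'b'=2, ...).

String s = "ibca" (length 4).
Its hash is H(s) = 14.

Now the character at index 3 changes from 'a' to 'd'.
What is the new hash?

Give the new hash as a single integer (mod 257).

Answer: 17

Derivation:
val('a') = 1, val('d') = 4
Position k = 3, exponent = n-1-k = 0
B^0 mod M = 3^0 mod 257 = 1
Delta = (4 - 1) * 1 mod 257 = 3
New hash = (14 + 3) mod 257 = 17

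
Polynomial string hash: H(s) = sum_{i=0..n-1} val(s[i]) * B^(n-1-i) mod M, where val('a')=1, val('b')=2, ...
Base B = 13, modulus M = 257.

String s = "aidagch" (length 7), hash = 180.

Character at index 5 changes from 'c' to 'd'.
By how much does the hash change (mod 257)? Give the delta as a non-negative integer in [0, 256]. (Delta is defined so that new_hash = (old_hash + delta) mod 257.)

Delta formula: (val(new) - val(old)) * B^(n-1-k) mod M
  val('d') - val('c') = 4 - 3 = 1
  B^(n-1-k) = 13^1 mod 257 = 13
  Delta = 1 * 13 mod 257 = 13

Answer: 13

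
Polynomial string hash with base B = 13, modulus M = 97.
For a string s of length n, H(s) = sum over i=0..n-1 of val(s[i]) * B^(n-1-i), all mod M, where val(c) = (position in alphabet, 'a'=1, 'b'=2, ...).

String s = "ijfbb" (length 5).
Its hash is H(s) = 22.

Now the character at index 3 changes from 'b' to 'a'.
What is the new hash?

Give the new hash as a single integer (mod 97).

val('b') = 2, val('a') = 1
Position k = 3, exponent = n-1-k = 1
B^1 mod M = 13^1 mod 97 = 13
Delta = (1 - 2) * 13 mod 97 = 84
New hash = (22 + 84) mod 97 = 9

Answer: 9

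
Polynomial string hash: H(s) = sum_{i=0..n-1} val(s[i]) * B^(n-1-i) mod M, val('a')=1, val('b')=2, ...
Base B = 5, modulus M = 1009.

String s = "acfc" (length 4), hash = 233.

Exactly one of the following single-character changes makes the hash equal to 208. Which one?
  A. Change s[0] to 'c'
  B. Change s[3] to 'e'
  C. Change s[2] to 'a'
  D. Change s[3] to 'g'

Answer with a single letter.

Option A: s[0]='a'->'c', delta=(3-1)*5^3 mod 1009 = 250, hash=233+250 mod 1009 = 483
Option B: s[3]='c'->'e', delta=(5-3)*5^0 mod 1009 = 2, hash=233+2 mod 1009 = 235
Option C: s[2]='f'->'a', delta=(1-6)*5^1 mod 1009 = 984, hash=233+984 mod 1009 = 208 <-- target
Option D: s[3]='c'->'g', delta=(7-3)*5^0 mod 1009 = 4, hash=233+4 mod 1009 = 237

Answer: C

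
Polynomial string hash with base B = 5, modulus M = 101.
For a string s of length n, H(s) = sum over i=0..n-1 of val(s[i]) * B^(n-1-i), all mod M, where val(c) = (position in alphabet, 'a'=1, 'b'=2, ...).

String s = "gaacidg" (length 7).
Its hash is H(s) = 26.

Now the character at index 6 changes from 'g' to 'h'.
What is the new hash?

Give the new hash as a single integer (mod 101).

Answer: 27

Derivation:
val('g') = 7, val('h') = 8
Position k = 6, exponent = n-1-k = 0
B^0 mod M = 5^0 mod 101 = 1
Delta = (8 - 7) * 1 mod 101 = 1
New hash = (26 + 1) mod 101 = 27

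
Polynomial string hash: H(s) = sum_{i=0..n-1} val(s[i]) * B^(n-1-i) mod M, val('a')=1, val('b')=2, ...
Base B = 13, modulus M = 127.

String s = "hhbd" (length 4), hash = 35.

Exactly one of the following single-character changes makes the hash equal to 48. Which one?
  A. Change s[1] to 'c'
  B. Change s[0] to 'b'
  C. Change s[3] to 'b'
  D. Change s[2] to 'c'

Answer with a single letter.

Answer: D

Derivation:
Option A: s[1]='h'->'c', delta=(3-8)*13^2 mod 127 = 44, hash=35+44 mod 127 = 79
Option B: s[0]='h'->'b', delta=(2-8)*13^3 mod 127 = 26, hash=35+26 mod 127 = 61
Option C: s[3]='d'->'b', delta=(2-4)*13^0 mod 127 = 125, hash=35+125 mod 127 = 33
Option D: s[2]='b'->'c', delta=(3-2)*13^1 mod 127 = 13, hash=35+13 mod 127 = 48 <-- target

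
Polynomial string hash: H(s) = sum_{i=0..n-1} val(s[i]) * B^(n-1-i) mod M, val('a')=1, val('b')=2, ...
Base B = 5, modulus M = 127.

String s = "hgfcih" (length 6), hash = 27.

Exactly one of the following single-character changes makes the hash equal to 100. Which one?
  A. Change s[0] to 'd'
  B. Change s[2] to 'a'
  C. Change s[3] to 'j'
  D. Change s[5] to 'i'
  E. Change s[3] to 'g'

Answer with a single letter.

Answer: A

Derivation:
Option A: s[0]='h'->'d', delta=(4-8)*5^5 mod 127 = 73, hash=27+73 mod 127 = 100 <-- target
Option B: s[2]='f'->'a', delta=(1-6)*5^3 mod 127 = 10, hash=27+10 mod 127 = 37
Option C: s[3]='c'->'j', delta=(10-3)*5^2 mod 127 = 48, hash=27+48 mod 127 = 75
Option D: s[5]='h'->'i', delta=(9-8)*5^0 mod 127 = 1, hash=27+1 mod 127 = 28
Option E: s[3]='c'->'g', delta=(7-3)*5^2 mod 127 = 100, hash=27+100 mod 127 = 0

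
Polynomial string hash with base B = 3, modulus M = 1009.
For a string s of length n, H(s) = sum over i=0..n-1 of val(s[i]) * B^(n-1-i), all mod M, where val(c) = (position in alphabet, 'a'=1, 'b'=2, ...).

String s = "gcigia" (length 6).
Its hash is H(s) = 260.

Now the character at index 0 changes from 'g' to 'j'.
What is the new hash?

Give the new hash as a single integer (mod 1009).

val('g') = 7, val('j') = 10
Position k = 0, exponent = n-1-k = 5
B^5 mod M = 3^5 mod 1009 = 243
Delta = (10 - 7) * 243 mod 1009 = 729
New hash = (260 + 729) mod 1009 = 989

Answer: 989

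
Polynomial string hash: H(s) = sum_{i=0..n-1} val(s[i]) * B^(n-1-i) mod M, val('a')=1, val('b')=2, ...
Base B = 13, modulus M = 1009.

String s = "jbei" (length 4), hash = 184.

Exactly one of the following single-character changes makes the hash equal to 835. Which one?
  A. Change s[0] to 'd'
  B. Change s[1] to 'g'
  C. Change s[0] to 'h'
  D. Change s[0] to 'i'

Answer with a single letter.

Option A: s[0]='j'->'d', delta=(4-10)*13^3 mod 1009 = 944, hash=184+944 mod 1009 = 119
Option B: s[1]='b'->'g', delta=(7-2)*13^2 mod 1009 = 845, hash=184+845 mod 1009 = 20
Option C: s[0]='j'->'h', delta=(8-10)*13^3 mod 1009 = 651, hash=184+651 mod 1009 = 835 <-- target
Option D: s[0]='j'->'i', delta=(9-10)*13^3 mod 1009 = 830, hash=184+830 mod 1009 = 5

Answer: C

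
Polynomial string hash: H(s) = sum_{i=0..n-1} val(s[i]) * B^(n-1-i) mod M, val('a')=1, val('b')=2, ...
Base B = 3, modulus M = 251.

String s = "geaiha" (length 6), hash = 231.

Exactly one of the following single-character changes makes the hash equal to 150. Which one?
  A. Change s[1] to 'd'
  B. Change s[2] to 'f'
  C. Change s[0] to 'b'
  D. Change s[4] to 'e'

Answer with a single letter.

Option A: s[1]='e'->'d', delta=(4-5)*3^4 mod 251 = 170, hash=231+170 mod 251 = 150 <-- target
Option B: s[2]='a'->'f', delta=(6-1)*3^3 mod 251 = 135, hash=231+135 mod 251 = 115
Option C: s[0]='g'->'b', delta=(2-7)*3^5 mod 251 = 40, hash=231+40 mod 251 = 20
Option D: s[4]='h'->'e', delta=(5-8)*3^1 mod 251 = 242, hash=231+242 mod 251 = 222

Answer: A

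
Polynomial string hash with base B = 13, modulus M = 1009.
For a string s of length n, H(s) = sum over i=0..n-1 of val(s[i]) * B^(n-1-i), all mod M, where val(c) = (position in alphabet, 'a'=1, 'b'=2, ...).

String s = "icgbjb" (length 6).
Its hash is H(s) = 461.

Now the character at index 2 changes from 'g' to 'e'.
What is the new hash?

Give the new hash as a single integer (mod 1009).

val('g') = 7, val('e') = 5
Position k = 2, exponent = n-1-k = 3
B^3 mod M = 13^3 mod 1009 = 179
Delta = (5 - 7) * 179 mod 1009 = 651
New hash = (461 + 651) mod 1009 = 103

Answer: 103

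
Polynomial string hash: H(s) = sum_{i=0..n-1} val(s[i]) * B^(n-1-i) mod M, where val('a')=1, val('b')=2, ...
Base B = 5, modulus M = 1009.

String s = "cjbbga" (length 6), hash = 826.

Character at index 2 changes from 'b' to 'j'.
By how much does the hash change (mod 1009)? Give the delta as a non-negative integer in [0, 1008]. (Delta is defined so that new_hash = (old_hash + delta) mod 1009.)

Delta formula: (val(new) - val(old)) * B^(n-1-k) mod M
  val('j') - val('b') = 10 - 2 = 8
  B^(n-1-k) = 5^3 mod 1009 = 125
  Delta = 8 * 125 mod 1009 = 1000

Answer: 1000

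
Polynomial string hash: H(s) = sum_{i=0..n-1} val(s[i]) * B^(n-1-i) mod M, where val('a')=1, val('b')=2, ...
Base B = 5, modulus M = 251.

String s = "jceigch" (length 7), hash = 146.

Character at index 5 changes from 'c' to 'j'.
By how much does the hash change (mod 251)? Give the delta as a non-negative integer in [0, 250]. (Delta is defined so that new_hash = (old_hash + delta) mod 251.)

Answer: 35

Derivation:
Delta formula: (val(new) - val(old)) * B^(n-1-k) mod M
  val('j') - val('c') = 10 - 3 = 7
  B^(n-1-k) = 5^1 mod 251 = 5
  Delta = 7 * 5 mod 251 = 35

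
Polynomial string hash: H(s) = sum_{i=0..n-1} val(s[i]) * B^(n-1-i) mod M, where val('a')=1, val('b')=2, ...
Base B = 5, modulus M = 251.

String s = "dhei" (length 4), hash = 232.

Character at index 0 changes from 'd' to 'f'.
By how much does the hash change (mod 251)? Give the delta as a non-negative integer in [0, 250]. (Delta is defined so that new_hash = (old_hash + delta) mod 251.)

Answer: 250

Derivation:
Delta formula: (val(new) - val(old)) * B^(n-1-k) mod M
  val('f') - val('d') = 6 - 4 = 2
  B^(n-1-k) = 5^3 mod 251 = 125
  Delta = 2 * 125 mod 251 = 250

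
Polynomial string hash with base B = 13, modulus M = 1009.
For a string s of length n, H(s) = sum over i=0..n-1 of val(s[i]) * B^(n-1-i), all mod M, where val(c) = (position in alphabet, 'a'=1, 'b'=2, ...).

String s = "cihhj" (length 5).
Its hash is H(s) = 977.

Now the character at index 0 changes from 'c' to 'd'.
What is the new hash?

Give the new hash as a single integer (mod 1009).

Answer: 277

Derivation:
val('c') = 3, val('d') = 4
Position k = 0, exponent = n-1-k = 4
B^4 mod M = 13^4 mod 1009 = 309
Delta = (4 - 3) * 309 mod 1009 = 309
New hash = (977 + 309) mod 1009 = 277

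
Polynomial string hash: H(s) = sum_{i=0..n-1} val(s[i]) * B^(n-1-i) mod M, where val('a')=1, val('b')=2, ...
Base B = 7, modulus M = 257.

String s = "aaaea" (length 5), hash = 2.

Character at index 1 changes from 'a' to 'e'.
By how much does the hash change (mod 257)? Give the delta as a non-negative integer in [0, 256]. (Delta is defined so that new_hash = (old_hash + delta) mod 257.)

Delta formula: (val(new) - val(old)) * B^(n-1-k) mod M
  val('e') - val('a') = 5 - 1 = 4
  B^(n-1-k) = 7^3 mod 257 = 86
  Delta = 4 * 86 mod 257 = 87

Answer: 87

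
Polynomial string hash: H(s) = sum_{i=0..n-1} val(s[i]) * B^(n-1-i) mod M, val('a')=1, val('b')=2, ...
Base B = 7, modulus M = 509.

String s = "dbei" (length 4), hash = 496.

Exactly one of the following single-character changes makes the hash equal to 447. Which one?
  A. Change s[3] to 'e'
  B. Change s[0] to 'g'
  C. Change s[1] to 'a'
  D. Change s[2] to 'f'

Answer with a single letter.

Option A: s[3]='i'->'e', delta=(5-9)*7^0 mod 509 = 505, hash=496+505 mod 509 = 492
Option B: s[0]='d'->'g', delta=(7-4)*7^3 mod 509 = 11, hash=496+11 mod 509 = 507
Option C: s[1]='b'->'a', delta=(1-2)*7^2 mod 509 = 460, hash=496+460 mod 509 = 447 <-- target
Option D: s[2]='e'->'f', delta=(6-5)*7^1 mod 509 = 7, hash=496+7 mod 509 = 503

Answer: C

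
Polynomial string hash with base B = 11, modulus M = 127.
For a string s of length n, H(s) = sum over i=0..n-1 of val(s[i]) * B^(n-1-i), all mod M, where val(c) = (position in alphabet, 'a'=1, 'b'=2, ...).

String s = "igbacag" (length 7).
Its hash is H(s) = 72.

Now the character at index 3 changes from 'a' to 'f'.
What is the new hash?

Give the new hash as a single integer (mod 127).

val('a') = 1, val('f') = 6
Position k = 3, exponent = n-1-k = 3
B^3 mod M = 11^3 mod 127 = 61
Delta = (6 - 1) * 61 mod 127 = 51
New hash = (72 + 51) mod 127 = 123

Answer: 123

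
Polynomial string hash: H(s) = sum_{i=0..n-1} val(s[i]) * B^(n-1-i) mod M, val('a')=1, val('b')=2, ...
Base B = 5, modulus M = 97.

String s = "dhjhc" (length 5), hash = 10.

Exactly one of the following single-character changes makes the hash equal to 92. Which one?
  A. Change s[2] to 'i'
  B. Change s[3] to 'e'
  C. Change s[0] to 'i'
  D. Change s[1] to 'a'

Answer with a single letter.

Option A: s[2]='j'->'i', delta=(9-10)*5^2 mod 97 = 72, hash=10+72 mod 97 = 82
Option B: s[3]='h'->'e', delta=(5-8)*5^1 mod 97 = 82, hash=10+82 mod 97 = 92 <-- target
Option C: s[0]='d'->'i', delta=(9-4)*5^4 mod 97 = 21, hash=10+21 mod 97 = 31
Option D: s[1]='h'->'a', delta=(1-8)*5^3 mod 97 = 95, hash=10+95 mod 97 = 8

Answer: B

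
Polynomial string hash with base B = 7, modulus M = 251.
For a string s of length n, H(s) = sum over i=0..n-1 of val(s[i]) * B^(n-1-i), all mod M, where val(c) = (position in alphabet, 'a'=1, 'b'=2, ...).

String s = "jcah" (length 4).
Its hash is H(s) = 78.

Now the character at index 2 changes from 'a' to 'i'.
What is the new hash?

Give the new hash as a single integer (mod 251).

Answer: 134

Derivation:
val('a') = 1, val('i') = 9
Position k = 2, exponent = n-1-k = 1
B^1 mod M = 7^1 mod 251 = 7
Delta = (9 - 1) * 7 mod 251 = 56
New hash = (78 + 56) mod 251 = 134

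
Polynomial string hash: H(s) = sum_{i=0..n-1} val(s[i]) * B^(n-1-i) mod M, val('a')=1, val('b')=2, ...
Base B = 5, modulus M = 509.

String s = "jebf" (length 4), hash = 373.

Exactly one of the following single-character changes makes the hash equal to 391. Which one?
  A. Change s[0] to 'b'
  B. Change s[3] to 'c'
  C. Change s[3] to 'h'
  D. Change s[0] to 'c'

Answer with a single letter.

Answer: A

Derivation:
Option A: s[0]='j'->'b', delta=(2-10)*5^3 mod 509 = 18, hash=373+18 mod 509 = 391 <-- target
Option B: s[3]='f'->'c', delta=(3-6)*5^0 mod 509 = 506, hash=373+506 mod 509 = 370
Option C: s[3]='f'->'h', delta=(8-6)*5^0 mod 509 = 2, hash=373+2 mod 509 = 375
Option D: s[0]='j'->'c', delta=(3-10)*5^3 mod 509 = 143, hash=373+143 mod 509 = 7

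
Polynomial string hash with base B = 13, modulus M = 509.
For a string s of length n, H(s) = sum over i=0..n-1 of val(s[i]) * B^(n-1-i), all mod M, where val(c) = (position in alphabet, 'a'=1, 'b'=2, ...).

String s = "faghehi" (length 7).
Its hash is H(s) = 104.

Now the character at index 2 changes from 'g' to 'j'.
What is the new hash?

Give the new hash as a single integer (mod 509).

val('g') = 7, val('j') = 10
Position k = 2, exponent = n-1-k = 4
B^4 mod M = 13^4 mod 509 = 57
Delta = (10 - 7) * 57 mod 509 = 171
New hash = (104 + 171) mod 509 = 275

Answer: 275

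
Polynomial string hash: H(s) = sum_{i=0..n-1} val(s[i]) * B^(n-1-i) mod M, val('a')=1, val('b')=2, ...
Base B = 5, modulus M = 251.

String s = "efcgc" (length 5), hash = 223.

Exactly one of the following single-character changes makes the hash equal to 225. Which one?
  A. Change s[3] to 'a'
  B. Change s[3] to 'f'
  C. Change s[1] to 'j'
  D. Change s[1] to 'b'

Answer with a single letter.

Option A: s[3]='g'->'a', delta=(1-7)*5^1 mod 251 = 221, hash=223+221 mod 251 = 193
Option B: s[3]='g'->'f', delta=(6-7)*5^1 mod 251 = 246, hash=223+246 mod 251 = 218
Option C: s[1]='f'->'j', delta=(10-6)*5^3 mod 251 = 249, hash=223+249 mod 251 = 221
Option D: s[1]='f'->'b', delta=(2-6)*5^3 mod 251 = 2, hash=223+2 mod 251 = 225 <-- target

Answer: D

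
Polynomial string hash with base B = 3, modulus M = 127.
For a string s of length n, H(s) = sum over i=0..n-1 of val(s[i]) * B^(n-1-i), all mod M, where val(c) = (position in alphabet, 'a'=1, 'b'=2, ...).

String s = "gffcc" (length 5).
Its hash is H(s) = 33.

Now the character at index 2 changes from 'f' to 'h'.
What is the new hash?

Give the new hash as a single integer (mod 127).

val('f') = 6, val('h') = 8
Position k = 2, exponent = n-1-k = 2
B^2 mod M = 3^2 mod 127 = 9
Delta = (8 - 6) * 9 mod 127 = 18
New hash = (33 + 18) mod 127 = 51

Answer: 51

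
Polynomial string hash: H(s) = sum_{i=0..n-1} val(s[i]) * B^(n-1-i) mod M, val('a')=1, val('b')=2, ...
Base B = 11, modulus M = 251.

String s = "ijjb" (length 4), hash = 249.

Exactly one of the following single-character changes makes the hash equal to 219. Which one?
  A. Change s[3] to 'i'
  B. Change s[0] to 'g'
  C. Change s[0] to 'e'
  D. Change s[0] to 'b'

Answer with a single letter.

Answer: D

Derivation:
Option A: s[3]='b'->'i', delta=(9-2)*11^0 mod 251 = 7, hash=249+7 mod 251 = 5
Option B: s[0]='i'->'g', delta=(7-9)*11^3 mod 251 = 99, hash=249+99 mod 251 = 97
Option C: s[0]='i'->'e', delta=(5-9)*11^3 mod 251 = 198, hash=249+198 mod 251 = 196
Option D: s[0]='i'->'b', delta=(2-9)*11^3 mod 251 = 221, hash=249+221 mod 251 = 219 <-- target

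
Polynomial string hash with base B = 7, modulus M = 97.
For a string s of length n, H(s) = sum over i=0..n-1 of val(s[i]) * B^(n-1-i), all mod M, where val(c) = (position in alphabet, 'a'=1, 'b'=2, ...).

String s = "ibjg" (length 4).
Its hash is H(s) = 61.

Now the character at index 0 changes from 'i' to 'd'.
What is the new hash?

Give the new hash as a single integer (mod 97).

Answer: 92

Derivation:
val('i') = 9, val('d') = 4
Position k = 0, exponent = n-1-k = 3
B^3 mod M = 7^3 mod 97 = 52
Delta = (4 - 9) * 52 mod 97 = 31
New hash = (61 + 31) mod 97 = 92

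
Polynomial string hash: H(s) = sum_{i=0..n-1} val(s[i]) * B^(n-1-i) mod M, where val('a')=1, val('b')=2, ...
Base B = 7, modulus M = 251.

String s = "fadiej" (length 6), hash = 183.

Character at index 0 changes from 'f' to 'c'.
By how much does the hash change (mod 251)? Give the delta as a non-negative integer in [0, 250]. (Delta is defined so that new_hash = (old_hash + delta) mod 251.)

Delta formula: (val(new) - val(old)) * B^(n-1-k) mod M
  val('c') - val('f') = 3 - 6 = -3
  B^(n-1-k) = 7^5 mod 251 = 241
  Delta = -3 * 241 mod 251 = 30

Answer: 30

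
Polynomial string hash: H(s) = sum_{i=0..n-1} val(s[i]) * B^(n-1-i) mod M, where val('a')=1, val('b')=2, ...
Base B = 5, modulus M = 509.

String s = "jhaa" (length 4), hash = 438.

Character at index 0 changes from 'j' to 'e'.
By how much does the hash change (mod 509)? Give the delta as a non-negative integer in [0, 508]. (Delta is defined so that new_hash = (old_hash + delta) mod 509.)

Delta formula: (val(new) - val(old)) * B^(n-1-k) mod M
  val('e') - val('j') = 5 - 10 = -5
  B^(n-1-k) = 5^3 mod 509 = 125
  Delta = -5 * 125 mod 509 = 393

Answer: 393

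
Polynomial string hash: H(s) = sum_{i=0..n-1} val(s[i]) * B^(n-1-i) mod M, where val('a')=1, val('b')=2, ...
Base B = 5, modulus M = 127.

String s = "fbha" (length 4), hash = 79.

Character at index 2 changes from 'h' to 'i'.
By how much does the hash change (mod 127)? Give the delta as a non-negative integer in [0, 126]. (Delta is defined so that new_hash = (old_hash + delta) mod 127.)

Delta formula: (val(new) - val(old)) * B^(n-1-k) mod M
  val('i') - val('h') = 9 - 8 = 1
  B^(n-1-k) = 5^1 mod 127 = 5
  Delta = 1 * 5 mod 127 = 5

Answer: 5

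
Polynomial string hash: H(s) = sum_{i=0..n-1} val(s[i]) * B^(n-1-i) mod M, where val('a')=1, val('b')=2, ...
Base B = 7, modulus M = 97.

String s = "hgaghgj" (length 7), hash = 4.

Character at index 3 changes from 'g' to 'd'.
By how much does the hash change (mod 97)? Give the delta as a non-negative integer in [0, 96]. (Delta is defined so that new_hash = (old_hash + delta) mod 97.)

Delta formula: (val(new) - val(old)) * B^(n-1-k) mod M
  val('d') - val('g') = 4 - 7 = -3
  B^(n-1-k) = 7^3 mod 97 = 52
  Delta = -3 * 52 mod 97 = 38

Answer: 38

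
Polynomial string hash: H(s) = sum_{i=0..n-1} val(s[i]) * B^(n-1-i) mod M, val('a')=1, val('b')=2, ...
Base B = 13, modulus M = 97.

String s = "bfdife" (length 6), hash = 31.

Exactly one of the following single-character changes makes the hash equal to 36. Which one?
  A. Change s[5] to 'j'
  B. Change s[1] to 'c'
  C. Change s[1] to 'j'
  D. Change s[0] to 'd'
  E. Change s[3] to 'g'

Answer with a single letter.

Option A: s[5]='e'->'j', delta=(10-5)*13^0 mod 97 = 5, hash=31+5 mod 97 = 36 <-- target
Option B: s[1]='f'->'c', delta=(3-6)*13^4 mod 97 = 65, hash=31+65 mod 97 = 96
Option C: s[1]='f'->'j', delta=(10-6)*13^4 mod 97 = 75, hash=31+75 mod 97 = 9
Option D: s[0]='b'->'d', delta=(4-2)*13^5 mod 97 = 51, hash=31+51 mod 97 = 82
Option E: s[3]='i'->'g', delta=(7-9)*13^2 mod 97 = 50, hash=31+50 mod 97 = 81

Answer: A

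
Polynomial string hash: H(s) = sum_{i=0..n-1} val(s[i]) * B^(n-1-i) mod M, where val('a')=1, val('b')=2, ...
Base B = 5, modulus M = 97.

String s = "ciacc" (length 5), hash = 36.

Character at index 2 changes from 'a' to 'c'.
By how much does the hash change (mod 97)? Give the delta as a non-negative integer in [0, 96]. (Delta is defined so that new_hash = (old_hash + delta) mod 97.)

Delta formula: (val(new) - val(old)) * B^(n-1-k) mod M
  val('c') - val('a') = 3 - 1 = 2
  B^(n-1-k) = 5^2 mod 97 = 25
  Delta = 2 * 25 mod 97 = 50

Answer: 50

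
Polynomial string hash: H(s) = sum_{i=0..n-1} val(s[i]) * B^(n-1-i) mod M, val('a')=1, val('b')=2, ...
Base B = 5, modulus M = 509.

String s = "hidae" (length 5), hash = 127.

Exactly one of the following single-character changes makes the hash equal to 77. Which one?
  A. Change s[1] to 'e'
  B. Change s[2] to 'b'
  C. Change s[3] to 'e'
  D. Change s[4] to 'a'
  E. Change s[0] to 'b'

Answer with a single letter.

Answer: B

Derivation:
Option A: s[1]='i'->'e', delta=(5-9)*5^3 mod 509 = 9, hash=127+9 mod 509 = 136
Option B: s[2]='d'->'b', delta=(2-4)*5^2 mod 509 = 459, hash=127+459 mod 509 = 77 <-- target
Option C: s[3]='a'->'e', delta=(5-1)*5^1 mod 509 = 20, hash=127+20 mod 509 = 147
Option D: s[4]='e'->'a', delta=(1-5)*5^0 mod 509 = 505, hash=127+505 mod 509 = 123
Option E: s[0]='h'->'b', delta=(2-8)*5^4 mod 509 = 322, hash=127+322 mod 509 = 449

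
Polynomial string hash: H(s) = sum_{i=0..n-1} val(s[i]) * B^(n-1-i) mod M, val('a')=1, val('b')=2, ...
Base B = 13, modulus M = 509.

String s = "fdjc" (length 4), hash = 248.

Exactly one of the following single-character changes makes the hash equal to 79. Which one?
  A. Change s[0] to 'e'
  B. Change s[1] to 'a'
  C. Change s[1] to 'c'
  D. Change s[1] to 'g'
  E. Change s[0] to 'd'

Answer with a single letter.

Option A: s[0]='f'->'e', delta=(5-6)*13^3 mod 509 = 348, hash=248+348 mod 509 = 87
Option B: s[1]='d'->'a', delta=(1-4)*13^2 mod 509 = 2, hash=248+2 mod 509 = 250
Option C: s[1]='d'->'c', delta=(3-4)*13^2 mod 509 = 340, hash=248+340 mod 509 = 79 <-- target
Option D: s[1]='d'->'g', delta=(7-4)*13^2 mod 509 = 507, hash=248+507 mod 509 = 246
Option E: s[0]='f'->'d', delta=(4-6)*13^3 mod 509 = 187, hash=248+187 mod 509 = 435

Answer: C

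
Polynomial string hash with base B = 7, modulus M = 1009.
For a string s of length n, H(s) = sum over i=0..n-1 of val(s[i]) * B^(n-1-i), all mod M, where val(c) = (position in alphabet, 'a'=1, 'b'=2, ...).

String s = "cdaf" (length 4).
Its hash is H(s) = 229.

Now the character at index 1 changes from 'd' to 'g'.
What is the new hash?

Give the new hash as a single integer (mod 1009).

Answer: 376

Derivation:
val('d') = 4, val('g') = 7
Position k = 1, exponent = n-1-k = 2
B^2 mod M = 7^2 mod 1009 = 49
Delta = (7 - 4) * 49 mod 1009 = 147
New hash = (229 + 147) mod 1009 = 376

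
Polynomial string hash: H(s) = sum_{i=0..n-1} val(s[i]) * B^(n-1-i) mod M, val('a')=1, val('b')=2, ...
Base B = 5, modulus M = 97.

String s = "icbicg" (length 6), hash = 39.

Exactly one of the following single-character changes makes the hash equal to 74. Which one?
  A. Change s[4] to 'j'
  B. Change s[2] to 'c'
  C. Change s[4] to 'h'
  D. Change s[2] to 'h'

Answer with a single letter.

Option A: s[4]='c'->'j', delta=(10-3)*5^1 mod 97 = 35, hash=39+35 mod 97 = 74 <-- target
Option B: s[2]='b'->'c', delta=(3-2)*5^3 mod 97 = 28, hash=39+28 mod 97 = 67
Option C: s[4]='c'->'h', delta=(8-3)*5^1 mod 97 = 25, hash=39+25 mod 97 = 64
Option D: s[2]='b'->'h', delta=(8-2)*5^3 mod 97 = 71, hash=39+71 mod 97 = 13

Answer: A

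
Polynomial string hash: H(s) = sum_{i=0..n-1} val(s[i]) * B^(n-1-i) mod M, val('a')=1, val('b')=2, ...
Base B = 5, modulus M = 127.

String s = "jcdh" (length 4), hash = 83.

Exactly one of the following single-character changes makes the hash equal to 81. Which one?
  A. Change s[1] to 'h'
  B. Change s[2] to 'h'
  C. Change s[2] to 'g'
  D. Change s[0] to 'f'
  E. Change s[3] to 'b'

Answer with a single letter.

Answer: A

Derivation:
Option A: s[1]='c'->'h', delta=(8-3)*5^2 mod 127 = 125, hash=83+125 mod 127 = 81 <-- target
Option B: s[2]='d'->'h', delta=(8-4)*5^1 mod 127 = 20, hash=83+20 mod 127 = 103
Option C: s[2]='d'->'g', delta=(7-4)*5^1 mod 127 = 15, hash=83+15 mod 127 = 98
Option D: s[0]='j'->'f', delta=(6-10)*5^3 mod 127 = 8, hash=83+8 mod 127 = 91
Option E: s[3]='h'->'b', delta=(2-8)*5^0 mod 127 = 121, hash=83+121 mod 127 = 77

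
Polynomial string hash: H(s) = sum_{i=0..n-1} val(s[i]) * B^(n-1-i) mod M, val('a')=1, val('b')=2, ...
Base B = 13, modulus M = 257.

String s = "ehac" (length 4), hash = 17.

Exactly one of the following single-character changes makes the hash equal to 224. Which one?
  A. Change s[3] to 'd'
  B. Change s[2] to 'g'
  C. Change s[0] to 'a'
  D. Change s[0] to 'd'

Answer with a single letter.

Option A: s[3]='c'->'d', delta=(4-3)*13^0 mod 257 = 1, hash=17+1 mod 257 = 18
Option B: s[2]='a'->'g', delta=(7-1)*13^1 mod 257 = 78, hash=17+78 mod 257 = 95
Option C: s[0]='e'->'a', delta=(1-5)*13^3 mod 257 = 207, hash=17+207 mod 257 = 224 <-- target
Option D: s[0]='e'->'d', delta=(4-5)*13^3 mod 257 = 116, hash=17+116 mod 257 = 133

Answer: C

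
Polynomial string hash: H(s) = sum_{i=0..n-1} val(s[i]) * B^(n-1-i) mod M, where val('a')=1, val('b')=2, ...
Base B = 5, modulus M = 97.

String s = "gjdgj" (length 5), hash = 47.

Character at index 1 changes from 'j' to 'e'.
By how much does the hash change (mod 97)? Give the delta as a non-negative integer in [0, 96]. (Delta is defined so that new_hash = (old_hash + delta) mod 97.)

Delta formula: (val(new) - val(old)) * B^(n-1-k) mod M
  val('e') - val('j') = 5 - 10 = -5
  B^(n-1-k) = 5^3 mod 97 = 28
  Delta = -5 * 28 mod 97 = 54

Answer: 54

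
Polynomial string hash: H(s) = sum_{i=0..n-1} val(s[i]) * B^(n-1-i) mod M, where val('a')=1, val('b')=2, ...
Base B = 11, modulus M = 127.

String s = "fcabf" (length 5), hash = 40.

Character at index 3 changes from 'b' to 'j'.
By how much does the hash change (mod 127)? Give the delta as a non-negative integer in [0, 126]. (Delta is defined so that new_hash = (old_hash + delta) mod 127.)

Answer: 88

Derivation:
Delta formula: (val(new) - val(old)) * B^(n-1-k) mod M
  val('j') - val('b') = 10 - 2 = 8
  B^(n-1-k) = 11^1 mod 127 = 11
  Delta = 8 * 11 mod 127 = 88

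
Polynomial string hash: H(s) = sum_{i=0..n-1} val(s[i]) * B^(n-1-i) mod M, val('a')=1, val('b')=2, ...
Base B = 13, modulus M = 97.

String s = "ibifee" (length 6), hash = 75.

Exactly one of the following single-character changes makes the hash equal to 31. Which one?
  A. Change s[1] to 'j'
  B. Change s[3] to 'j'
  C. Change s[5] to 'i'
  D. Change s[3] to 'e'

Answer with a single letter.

Answer: A

Derivation:
Option A: s[1]='b'->'j', delta=(10-2)*13^4 mod 97 = 53, hash=75+53 mod 97 = 31 <-- target
Option B: s[3]='f'->'j', delta=(10-6)*13^2 mod 97 = 94, hash=75+94 mod 97 = 72
Option C: s[5]='e'->'i', delta=(9-5)*13^0 mod 97 = 4, hash=75+4 mod 97 = 79
Option D: s[3]='f'->'e', delta=(5-6)*13^2 mod 97 = 25, hash=75+25 mod 97 = 3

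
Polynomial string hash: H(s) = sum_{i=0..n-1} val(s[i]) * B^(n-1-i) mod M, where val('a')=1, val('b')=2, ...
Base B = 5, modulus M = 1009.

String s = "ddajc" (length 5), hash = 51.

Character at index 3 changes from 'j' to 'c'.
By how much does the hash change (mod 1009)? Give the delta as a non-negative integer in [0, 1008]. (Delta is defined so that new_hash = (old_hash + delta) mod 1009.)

Answer: 974

Derivation:
Delta formula: (val(new) - val(old)) * B^(n-1-k) mod M
  val('c') - val('j') = 3 - 10 = -7
  B^(n-1-k) = 5^1 mod 1009 = 5
  Delta = -7 * 5 mod 1009 = 974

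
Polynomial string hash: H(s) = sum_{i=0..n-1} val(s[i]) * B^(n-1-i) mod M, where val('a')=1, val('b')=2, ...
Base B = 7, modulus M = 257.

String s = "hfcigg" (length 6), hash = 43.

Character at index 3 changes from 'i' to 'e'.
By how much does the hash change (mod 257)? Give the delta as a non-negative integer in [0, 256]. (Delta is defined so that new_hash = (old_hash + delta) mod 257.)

Answer: 61

Derivation:
Delta formula: (val(new) - val(old)) * B^(n-1-k) mod M
  val('e') - val('i') = 5 - 9 = -4
  B^(n-1-k) = 7^2 mod 257 = 49
  Delta = -4 * 49 mod 257 = 61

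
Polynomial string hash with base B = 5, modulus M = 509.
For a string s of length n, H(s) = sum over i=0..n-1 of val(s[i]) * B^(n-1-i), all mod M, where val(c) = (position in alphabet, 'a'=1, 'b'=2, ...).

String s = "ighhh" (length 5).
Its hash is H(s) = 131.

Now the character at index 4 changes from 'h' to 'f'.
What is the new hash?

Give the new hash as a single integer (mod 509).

val('h') = 8, val('f') = 6
Position k = 4, exponent = n-1-k = 0
B^0 mod M = 5^0 mod 509 = 1
Delta = (6 - 8) * 1 mod 509 = 507
New hash = (131 + 507) mod 509 = 129

Answer: 129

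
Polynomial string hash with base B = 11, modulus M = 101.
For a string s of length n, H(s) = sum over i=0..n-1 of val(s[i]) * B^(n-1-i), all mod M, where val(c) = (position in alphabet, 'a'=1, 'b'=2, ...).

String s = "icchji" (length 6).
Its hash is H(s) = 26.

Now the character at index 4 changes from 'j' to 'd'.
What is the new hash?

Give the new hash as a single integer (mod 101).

Answer: 61

Derivation:
val('j') = 10, val('d') = 4
Position k = 4, exponent = n-1-k = 1
B^1 mod M = 11^1 mod 101 = 11
Delta = (4 - 10) * 11 mod 101 = 35
New hash = (26 + 35) mod 101 = 61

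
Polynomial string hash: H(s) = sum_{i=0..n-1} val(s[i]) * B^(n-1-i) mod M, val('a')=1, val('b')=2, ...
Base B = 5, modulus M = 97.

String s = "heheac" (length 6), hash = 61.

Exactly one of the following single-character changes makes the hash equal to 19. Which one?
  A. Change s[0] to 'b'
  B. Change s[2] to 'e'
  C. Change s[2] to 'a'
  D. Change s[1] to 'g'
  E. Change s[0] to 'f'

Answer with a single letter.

Answer: E

Derivation:
Option A: s[0]='h'->'b', delta=(2-8)*5^5 mod 97 = 68, hash=61+68 mod 97 = 32
Option B: s[2]='h'->'e', delta=(5-8)*5^3 mod 97 = 13, hash=61+13 mod 97 = 74
Option C: s[2]='h'->'a', delta=(1-8)*5^3 mod 97 = 95, hash=61+95 mod 97 = 59
Option D: s[1]='e'->'g', delta=(7-5)*5^4 mod 97 = 86, hash=61+86 mod 97 = 50
Option E: s[0]='h'->'f', delta=(6-8)*5^5 mod 97 = 55, hash=61+55 mod 97 = 19 <-- target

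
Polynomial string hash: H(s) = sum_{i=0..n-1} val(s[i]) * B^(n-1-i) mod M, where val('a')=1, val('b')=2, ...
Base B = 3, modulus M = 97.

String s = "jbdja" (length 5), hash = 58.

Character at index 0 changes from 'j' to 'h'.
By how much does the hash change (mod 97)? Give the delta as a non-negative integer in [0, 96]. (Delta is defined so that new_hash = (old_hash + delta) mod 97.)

Answer: 32

Derivation:
Delta formula: (val(new) - val(old)) * B^(n-1-k) mod M
  val('h') - val('j') = 8 - 10 = -2
  B^(n-1-k) = 3^4 mod 97 = 81
  Delta = -2 * 81 mod 97 = 32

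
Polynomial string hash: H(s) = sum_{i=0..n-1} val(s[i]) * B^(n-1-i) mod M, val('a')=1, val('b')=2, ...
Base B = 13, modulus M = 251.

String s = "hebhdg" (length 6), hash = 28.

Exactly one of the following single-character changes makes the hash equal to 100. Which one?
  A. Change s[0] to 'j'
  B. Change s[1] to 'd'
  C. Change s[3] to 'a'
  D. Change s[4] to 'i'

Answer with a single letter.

Option A: s[0]='h'->'j', delta=(10-8)*13^5 mod 251 = 128, hash=28+128 mod 251 = 156
Option B: s[1]='e'->'d', delta=(4-5)*13^4 mod 251 = 53, hash=28+53 mod 251 = 81
Option C: s[3]='h'->'a', delta=(1-8)*13^2 mod 251 = 72, hash=28+72 mod 251 = 100 <-- target
Option D: s[4]='d'->'i', delta=(9-4)*13^1 mod 251 = 65, hash=28+65 mod 251 = 93

Answer: C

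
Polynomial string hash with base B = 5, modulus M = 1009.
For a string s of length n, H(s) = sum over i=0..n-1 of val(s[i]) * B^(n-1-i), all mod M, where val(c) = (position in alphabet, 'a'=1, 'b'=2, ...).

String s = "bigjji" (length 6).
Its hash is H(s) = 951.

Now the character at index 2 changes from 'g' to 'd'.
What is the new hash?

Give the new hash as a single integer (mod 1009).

Answer: 576

Derivation:
val('g') = 7, val('d') = 4
Position k = 2, exponent = n-1-k = 3
B^3 mod M = 5^3 mod 1009 = 125
Delta = (4 - 7) * 125 mod 1009 = 634
New hash = (951 + 634) mod 1009 = 576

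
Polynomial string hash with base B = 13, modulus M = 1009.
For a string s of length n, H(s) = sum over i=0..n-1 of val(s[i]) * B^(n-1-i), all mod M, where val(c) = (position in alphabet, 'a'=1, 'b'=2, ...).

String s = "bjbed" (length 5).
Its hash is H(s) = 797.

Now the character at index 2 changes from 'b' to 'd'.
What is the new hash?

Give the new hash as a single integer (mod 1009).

val('b') = 2, val('d') = 4
Position k = 2, exponent = n-1-k = 2
B^2 mod M = 13^2 mod 1009 = 169
Delta = (4 - 2) * 169 mod 1009 = 338
New hash = (797 + 338) mod 1009 = 126

Answer: 126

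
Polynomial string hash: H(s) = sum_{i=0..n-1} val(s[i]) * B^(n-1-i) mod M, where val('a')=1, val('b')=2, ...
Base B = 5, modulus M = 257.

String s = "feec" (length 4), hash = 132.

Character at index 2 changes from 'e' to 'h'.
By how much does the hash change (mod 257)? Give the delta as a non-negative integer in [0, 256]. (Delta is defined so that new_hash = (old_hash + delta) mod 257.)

Answer: 15

Derivation:
Delta formula: (val(new) - val(old)) * B^(n-1-k) mod M
  val('h') - val('e') = 8 - 5 = 3
  B^(n-1-k) = 5^1 mod 257 = 5
  Delta = 3 * 5 mod 257 = 15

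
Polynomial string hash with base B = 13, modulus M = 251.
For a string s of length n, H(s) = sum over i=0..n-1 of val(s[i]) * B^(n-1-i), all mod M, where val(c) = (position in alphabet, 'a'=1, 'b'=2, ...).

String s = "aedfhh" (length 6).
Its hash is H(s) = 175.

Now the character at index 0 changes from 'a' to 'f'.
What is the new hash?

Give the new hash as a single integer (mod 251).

val('a') = 1, val('f') = 6
Position k = 0, exponent = n-1-k = 5
B^5 mod M = 13^5 mod 251 = 64
Delta = (6 - 1) * 64 mod 251 = 69
New hash = (175 + 69) mod 251 = 244

Answer: 244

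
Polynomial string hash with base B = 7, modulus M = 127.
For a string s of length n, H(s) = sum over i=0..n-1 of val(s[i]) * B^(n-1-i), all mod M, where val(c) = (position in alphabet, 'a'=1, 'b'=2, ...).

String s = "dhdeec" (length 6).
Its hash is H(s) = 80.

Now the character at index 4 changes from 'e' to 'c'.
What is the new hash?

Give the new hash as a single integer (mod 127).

Answer: 66

Derivation:
val('e') = 5, val('c') = 3
Position k = 4, exponent = n-1-k = 1
B^1 mod M = 7^1 mod 127 = 7
Delta = (3 - 5) * 7 mod 127 = 113
New hash = (80 + 113) mod 127 = 66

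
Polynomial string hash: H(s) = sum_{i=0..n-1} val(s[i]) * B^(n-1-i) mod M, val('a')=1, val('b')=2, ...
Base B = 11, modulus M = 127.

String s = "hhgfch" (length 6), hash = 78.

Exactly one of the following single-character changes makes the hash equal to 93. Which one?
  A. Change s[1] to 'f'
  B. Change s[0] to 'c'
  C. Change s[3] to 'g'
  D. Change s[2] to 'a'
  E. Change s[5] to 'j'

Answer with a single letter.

Option A: s[1]='h'->'f', delta=(6-8)*11^4 mod 127 = 55, hash=78+55 mod 127 = 6
Option B: s[0]='h'->'c', delta=(3-8)*11^5 mod 127 = 52, hash=78+52 mod 127 = 3
Option C: s[3]='f'->'g', delta=(7-6)*11^2 mod 127 = 121, hash=78+121 mod 127 = 72
Option D: s[2]='g'->'a', delta=(1-7)*11^3 mod 127 = 15, hash=78+15 mod 127 = 93 <-- target
Option E: s[5]='h'->'j', delta=(10-8)*11^0 mod 127 = 2, hash=78+2 mod 127 = 80

Answer: D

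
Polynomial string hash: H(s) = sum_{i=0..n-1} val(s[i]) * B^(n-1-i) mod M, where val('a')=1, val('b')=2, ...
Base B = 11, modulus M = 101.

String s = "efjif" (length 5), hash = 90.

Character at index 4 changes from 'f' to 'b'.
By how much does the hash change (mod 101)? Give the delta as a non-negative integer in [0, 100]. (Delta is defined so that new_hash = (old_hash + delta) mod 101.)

Answer: 97

Derivation:
Delta formula: (val(new) - val(old)) * B^(n-1-k) mod M
  val('b') - val('f') = 2 - 6 = -4
  B^(n-1-k) = 11^0 mod 101 = 1
  Delta = -4 * 1 mod 101 = 97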